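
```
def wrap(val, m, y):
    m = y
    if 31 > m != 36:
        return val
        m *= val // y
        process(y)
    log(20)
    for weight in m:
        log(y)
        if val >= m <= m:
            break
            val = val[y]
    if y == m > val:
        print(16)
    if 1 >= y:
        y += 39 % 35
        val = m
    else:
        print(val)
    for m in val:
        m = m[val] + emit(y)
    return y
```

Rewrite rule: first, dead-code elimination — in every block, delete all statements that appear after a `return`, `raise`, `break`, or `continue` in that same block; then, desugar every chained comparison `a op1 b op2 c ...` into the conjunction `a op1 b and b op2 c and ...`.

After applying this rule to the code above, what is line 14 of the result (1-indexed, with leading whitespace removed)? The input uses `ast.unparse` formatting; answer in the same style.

Transformed code:
def wrap(val, m, y):
    m = y
    if 31 > m and m != 36:
        return val
    log(20)
    for weight in m:
        log(y)
        if val >= m and m <= m:
            break
    if y == m and m > val:
        print(16)
    if 1 >= y:
        y += 39 % 35
        val = m
    else:
        print(val)
    for m in val:
        m = m[val] + emit(y)
    return y

val = m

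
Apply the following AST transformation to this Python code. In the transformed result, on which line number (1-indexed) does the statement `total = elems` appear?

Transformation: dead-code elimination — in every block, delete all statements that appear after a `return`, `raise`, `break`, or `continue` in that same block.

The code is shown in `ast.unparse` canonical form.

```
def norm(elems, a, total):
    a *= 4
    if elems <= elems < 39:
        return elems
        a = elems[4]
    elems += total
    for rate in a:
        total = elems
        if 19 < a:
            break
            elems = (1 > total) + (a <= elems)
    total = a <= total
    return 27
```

Transformed code:
def norm(elems, a, total):
    a *= 4
    if elems <= elems < 39:
        return elems
    elems += total
    for rate in a:
        total = elems
        if 19 < a:
            break
    total = a <= total
    return 27

7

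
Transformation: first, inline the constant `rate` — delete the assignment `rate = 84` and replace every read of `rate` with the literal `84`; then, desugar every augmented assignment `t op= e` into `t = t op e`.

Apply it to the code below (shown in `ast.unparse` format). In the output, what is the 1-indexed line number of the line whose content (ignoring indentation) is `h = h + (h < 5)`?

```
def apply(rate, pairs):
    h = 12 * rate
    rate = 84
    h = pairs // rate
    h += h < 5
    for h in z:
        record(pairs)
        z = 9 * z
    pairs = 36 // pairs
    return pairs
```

4

Transformed code:
def apply(rate, pairs):
    h = 12 * 84
    h = pairs // 84
    h = h + (h < 5)
    for h in z:
        record(pairs)
        z = 9 * z
    pairs = 36 // pairs
    return pairs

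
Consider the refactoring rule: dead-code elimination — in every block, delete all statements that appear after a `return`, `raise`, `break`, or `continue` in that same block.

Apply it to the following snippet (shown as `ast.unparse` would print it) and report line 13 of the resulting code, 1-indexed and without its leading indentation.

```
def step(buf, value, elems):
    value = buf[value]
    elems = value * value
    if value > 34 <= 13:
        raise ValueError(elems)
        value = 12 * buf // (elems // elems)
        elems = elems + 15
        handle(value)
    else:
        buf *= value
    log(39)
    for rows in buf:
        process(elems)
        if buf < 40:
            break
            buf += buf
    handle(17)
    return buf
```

Transformed code:
def step(buf, value, elems):
    value = buf[value]
    elems = value * value
    if value > 34 <= 13:
        raise ValueError(elems)
    else:
        buf *= value
    log(39)
    for rows in buf:
        process(elems)
        if buf < 40:
            break
    handle(17)
    return buf

handle(17)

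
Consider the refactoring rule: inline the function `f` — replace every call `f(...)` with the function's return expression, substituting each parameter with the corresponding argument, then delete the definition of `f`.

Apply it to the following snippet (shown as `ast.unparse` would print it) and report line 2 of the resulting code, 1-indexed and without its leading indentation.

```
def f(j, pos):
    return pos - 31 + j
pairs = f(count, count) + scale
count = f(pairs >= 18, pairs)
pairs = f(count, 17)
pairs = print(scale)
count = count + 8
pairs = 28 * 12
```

count = pairs - 31 + (pairs >= 18)

Transformed code:
pairs = count - 31 + count + scale
count = pairs - 31 + (pairs >= 18)
pairs = 17 - 31 + count
pairs = print(scale)
count = count + 8
pairs = 28 * 12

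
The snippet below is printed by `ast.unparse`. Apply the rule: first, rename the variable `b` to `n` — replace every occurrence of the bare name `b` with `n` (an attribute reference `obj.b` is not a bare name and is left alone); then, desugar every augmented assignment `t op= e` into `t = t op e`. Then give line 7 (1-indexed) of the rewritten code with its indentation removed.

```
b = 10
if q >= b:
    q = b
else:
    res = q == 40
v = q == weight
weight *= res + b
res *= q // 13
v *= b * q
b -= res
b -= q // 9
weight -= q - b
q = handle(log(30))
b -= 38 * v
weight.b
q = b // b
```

Transformed code:
n = 10
if q >= n:
    q = n
else:
    res = q == 40
v = q == weight
weight = weight * (res + n)
res = res * (q // 13)
v = v * (n * q)
n = n - res
n = n - q // 9
weight = weight - (q - n)
q = handle(log(30))
n = n - 38 * v
weight.b
q = n // n

weight = weight * (res + n)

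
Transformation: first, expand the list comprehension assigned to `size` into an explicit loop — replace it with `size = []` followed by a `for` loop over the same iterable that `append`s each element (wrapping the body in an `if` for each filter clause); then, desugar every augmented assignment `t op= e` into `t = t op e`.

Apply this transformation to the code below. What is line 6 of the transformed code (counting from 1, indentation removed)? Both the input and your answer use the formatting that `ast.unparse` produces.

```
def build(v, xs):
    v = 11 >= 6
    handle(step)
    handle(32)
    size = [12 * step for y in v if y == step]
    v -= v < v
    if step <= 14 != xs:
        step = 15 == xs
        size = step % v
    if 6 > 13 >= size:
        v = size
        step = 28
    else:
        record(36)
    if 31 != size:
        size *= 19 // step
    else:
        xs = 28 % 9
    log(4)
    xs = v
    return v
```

for y in v:

Transformed code:
def build(v, xs):
    v = 11 >= 6
    handle(step)
    handle(32)
    size = []
    for y in v:
        if y == step:
            size.append(12 * step)
    v = v - (v < v)
    if step <= 14 != xs:
        step = 15 == xs
        size = step % v
    if 6 > 13 >= size:
        v = size
        step = 28
    else:
        record(36)
    if 31 != size:
        size = size * (19 // step)
    else:
        xs = 28 % 9
    log(4)
    xs = v
    return v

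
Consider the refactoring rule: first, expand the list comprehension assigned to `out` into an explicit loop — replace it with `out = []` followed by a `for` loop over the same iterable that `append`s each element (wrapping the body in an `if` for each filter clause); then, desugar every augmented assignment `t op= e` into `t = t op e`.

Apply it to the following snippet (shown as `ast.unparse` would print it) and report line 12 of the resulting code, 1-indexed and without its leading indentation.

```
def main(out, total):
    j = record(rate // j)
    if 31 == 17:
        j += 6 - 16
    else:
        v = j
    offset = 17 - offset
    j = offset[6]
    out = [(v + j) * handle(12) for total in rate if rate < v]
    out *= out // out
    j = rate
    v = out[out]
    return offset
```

Transformed code:
def main(out, total):
    j = record(rate // j)
    if 31 == 17:
        j = j + (6 - 16)
    else:
        v = j
    offset = 17 - offset
    j = offset[6]
    out = []
    for total in rate:
        if rate < v:
            out.append((v + j) * handle(12))
    out = out * (out // out)
    j = rate
    v = out[out]
    return offset

out.append((v + j) * handle(12))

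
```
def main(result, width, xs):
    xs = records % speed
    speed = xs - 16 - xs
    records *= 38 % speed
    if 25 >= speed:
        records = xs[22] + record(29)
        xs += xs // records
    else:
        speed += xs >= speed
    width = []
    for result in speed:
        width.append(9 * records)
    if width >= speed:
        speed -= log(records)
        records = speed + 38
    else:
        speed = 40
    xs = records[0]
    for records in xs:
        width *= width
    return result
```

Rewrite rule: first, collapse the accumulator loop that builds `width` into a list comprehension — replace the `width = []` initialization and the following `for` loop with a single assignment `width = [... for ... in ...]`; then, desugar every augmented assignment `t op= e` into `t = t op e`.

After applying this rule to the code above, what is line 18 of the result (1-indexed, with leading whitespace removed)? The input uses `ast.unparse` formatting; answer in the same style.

Transformed code:
def main(result, width, xs):
    xs = records % speed
    speed = xs - 16 - xs
    records = records * (38 % speed)
    if 25 >= speed:
        records = xs[22] + record(29)
        xs = xs + xs // records
    else:
        speed = speed + (xs >= speed)
    width = [9 * records for result in speed]
    if width >= speed:
        speed = speed - log(records)
        records = speed + 38
    else:
        speed = 40
    xs = records[0]
    for records in xs:
        width = width * width
    return result

width = width * width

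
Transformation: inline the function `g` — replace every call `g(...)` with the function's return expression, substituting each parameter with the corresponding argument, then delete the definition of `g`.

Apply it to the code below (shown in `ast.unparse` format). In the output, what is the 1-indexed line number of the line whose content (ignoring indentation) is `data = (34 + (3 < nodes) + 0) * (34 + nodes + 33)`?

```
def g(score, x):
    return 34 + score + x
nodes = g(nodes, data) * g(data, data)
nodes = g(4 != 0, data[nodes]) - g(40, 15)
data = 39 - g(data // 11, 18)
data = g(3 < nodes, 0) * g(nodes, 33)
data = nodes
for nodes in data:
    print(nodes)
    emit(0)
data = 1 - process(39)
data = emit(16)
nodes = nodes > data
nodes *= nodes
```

4

Transformed code:
nodes = (34 + nodes + data) * (34 + data + data)
nodes = 34 + (4 != 0) + data[nodes] - (34 + 40 + 15)
data = 39 - (34 + data // 11 + 18)
data = (34 + (3 < nodes) + 0) * (34 + nodes + 33)
data = nodes
for nodes in data:
    print(nodes)
    emit(0)
data = 1 - process(39)
data = emit(16)
nodes = nodes > data
nodes *= nodes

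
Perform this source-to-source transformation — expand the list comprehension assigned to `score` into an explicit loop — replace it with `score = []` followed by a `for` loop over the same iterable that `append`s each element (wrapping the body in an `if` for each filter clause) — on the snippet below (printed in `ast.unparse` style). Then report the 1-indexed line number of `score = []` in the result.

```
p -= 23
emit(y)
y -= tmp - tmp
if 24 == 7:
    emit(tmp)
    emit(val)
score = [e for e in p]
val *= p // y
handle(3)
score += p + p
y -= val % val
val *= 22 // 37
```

Transformed code:
p -= 23
emit(y)
y -= tmp - tmp
if 24 == 7:
    emit(tmp)
    emit(val)
score = []
for e in p:
    score.append(e)
val *= p // y
handle(3)
score += p + p
y -= val % val
val *= 22 // 37

7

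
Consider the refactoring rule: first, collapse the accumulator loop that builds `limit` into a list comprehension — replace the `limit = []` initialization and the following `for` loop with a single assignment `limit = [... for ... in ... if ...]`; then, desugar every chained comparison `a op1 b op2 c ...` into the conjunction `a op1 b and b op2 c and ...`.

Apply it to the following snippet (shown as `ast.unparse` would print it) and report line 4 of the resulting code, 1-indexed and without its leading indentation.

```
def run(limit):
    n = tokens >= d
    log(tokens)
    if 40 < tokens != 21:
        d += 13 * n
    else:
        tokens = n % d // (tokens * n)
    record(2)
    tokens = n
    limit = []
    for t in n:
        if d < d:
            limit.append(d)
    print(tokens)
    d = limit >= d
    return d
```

Transformed code:
def run(limit):
    n = tokens >= d
    log(tokens)
    if 40 < tokens and tokens != 21:
        d += 13 * n
    else:
        tokens = n % d // (tokens * n)
    record(2)
    tokens = n
    limit = [d for t in n if d < d]
    print(tokens)
    d = limit >= d
    return d

if 40 < tokens and tokens != 21:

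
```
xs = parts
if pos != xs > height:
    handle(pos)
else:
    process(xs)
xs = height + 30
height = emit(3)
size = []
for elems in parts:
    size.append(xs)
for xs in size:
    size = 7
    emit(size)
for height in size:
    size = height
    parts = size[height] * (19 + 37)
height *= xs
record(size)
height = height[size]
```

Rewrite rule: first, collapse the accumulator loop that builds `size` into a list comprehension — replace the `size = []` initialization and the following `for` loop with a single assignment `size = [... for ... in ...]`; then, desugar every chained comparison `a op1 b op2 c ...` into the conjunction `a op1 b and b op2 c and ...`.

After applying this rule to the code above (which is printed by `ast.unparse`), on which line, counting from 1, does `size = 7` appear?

Transformed code:
xs = parts
if pos != xs and xs > height:
    handle(pos)
else:
    process(xs)
xs = height + 30
height = emit(3)
size = [xs for elems in parts]
for xs in size:
    size = 7
    emit(size)
for height in size:
    size = height
    parts = size[height] * (19 + 37)
height *= xs
record(size)
height = height[size]

10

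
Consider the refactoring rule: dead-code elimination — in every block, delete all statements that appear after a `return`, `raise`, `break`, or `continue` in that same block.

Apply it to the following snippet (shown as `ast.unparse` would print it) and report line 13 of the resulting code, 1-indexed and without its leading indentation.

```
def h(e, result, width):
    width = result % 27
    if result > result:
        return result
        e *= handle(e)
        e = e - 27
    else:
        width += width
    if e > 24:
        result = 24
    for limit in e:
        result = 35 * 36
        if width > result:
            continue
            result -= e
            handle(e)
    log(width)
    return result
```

log(width)

Transformed code:
def h(e, result, width):
    width = result % 27
    if result > result:
        return result
    else:
        width += width
    if e > 24:
        result = 24
    for limit in e:
        result = 35 * 36
        if width > result:
            continue
    log(width)
    return result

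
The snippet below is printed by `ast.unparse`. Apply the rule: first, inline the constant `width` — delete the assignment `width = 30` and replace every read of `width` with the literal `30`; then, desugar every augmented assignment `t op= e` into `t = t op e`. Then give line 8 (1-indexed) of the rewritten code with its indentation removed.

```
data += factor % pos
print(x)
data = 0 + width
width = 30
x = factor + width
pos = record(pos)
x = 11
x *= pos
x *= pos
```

x = x * pos

Transformed code:
data = data + factor % pos
print(x)
data = 0 + 30
x = factor + 30
pos = record(pos)
x = 11
x = x * pos
x = x * pos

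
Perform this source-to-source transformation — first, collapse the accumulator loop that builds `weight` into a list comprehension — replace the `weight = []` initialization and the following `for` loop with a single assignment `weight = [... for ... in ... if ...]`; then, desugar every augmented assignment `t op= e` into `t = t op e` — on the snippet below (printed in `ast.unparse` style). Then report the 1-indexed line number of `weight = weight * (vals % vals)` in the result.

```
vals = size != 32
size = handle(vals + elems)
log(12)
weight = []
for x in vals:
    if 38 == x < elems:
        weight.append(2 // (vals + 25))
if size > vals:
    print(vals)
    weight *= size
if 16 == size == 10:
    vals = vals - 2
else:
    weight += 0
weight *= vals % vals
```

Transformed code:
vals = size != 32
size = handle(vals + elems)
log(12)
weight = [2 // (vals + 25) for x in vals if 38 == x < elems]
if size > vals:
    print(vals)
    weight = weight * size
if 16 == size == 10:
    vals = vals - 2
else:
    weight = weight + 0
weight = weight * (vals % vals)

12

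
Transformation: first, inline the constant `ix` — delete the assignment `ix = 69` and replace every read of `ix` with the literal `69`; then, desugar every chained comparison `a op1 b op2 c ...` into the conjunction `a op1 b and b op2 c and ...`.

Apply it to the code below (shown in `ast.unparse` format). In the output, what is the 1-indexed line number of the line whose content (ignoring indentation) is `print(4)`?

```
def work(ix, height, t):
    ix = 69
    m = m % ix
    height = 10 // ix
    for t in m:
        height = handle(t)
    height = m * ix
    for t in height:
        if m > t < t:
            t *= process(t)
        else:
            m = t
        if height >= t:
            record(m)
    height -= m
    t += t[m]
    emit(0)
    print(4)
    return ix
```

17

Transformed code:
def work(ix, height, t):
    m = m % 69
    height = 10 // 69
    for t in m:
        height = handle(t)
    height = m * 69
    for t in height:
        if m > t and t < t:
            t *= process(t)
        else:
            m = t
        if height >= t:
            record(m)
    height -= m
    t += t[m]
    emit(0)
    print(4)
    return 69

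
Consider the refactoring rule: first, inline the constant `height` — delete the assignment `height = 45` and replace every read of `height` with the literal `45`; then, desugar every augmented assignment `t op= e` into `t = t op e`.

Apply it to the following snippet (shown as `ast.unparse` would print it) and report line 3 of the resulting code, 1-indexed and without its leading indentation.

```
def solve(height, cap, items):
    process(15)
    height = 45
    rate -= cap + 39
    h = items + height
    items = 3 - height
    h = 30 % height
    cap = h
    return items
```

Transformed code:
def solve(height, cap, items):
    process(15)
    rate = rate - (cap + 39)
    h = items + 45
    items = 3 - 45
    h = 30 % 45
    cap = h
    return items

rate = rate - (cap + 39)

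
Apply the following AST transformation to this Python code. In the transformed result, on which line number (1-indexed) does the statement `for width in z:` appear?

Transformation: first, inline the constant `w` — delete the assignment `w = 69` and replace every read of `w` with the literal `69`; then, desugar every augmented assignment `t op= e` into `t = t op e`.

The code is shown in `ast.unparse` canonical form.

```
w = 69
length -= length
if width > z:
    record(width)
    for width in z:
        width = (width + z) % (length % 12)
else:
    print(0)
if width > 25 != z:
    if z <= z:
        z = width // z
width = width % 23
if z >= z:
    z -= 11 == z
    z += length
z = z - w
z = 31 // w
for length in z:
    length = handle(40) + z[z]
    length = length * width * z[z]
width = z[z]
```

Transformed code:
length = length - length
if width > z:
    record(width)
    for width in z:
        width = (width + z) % (length % 12)
else:
    print(0)
if width > 25 != z:
    if z <= z:
        z = width // z
width = width % 23
if z >= z:
    z = z - (11 == z)
    z = z + length
z = z - 69
z = 31 // 69
for length in z:
    length = handle(40) + z[z]
    length = length * width * z[z]
width = z[z]

4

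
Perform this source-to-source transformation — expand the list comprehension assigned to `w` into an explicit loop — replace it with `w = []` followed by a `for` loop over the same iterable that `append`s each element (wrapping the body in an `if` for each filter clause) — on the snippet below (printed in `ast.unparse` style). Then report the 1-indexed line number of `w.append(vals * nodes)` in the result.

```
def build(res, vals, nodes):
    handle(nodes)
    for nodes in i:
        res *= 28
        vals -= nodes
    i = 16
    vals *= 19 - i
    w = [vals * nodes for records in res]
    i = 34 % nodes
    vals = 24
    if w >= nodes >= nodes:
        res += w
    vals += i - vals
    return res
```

10

Transformed code:
def build(res, vals, nodes):
    handle(nodes)
    for nodes in i:
        res *= 28
        vals -= nodes
    i = 16
    vals *= 19 - i
    w = []
    for records in res:
        w.append(vals * nodes)
    i = 34 % nodes
    vals = 24
    if w >= nodes >= nodes:
        res += w
    vals += i - vals
    return res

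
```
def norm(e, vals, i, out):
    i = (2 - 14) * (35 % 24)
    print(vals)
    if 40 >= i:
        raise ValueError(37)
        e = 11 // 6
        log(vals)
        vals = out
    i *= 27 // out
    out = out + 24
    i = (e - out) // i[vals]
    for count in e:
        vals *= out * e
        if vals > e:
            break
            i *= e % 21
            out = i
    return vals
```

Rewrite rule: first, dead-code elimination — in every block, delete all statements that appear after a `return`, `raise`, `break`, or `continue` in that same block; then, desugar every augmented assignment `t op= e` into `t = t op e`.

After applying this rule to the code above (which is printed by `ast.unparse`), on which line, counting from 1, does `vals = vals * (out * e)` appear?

10

Transformed code:
def norm(e, vals, i, out):
    i = (2 - 14) * (35 % 24)
    print(vals)
    if 40 >= i:
        raise ValueError(37)
    i = i * (27 // out)
    out = out + 24
    i = (e - out) // i[vals]
    for count in e:
        vals = vals * (out * e)
        if vals > e:
            break
    return vals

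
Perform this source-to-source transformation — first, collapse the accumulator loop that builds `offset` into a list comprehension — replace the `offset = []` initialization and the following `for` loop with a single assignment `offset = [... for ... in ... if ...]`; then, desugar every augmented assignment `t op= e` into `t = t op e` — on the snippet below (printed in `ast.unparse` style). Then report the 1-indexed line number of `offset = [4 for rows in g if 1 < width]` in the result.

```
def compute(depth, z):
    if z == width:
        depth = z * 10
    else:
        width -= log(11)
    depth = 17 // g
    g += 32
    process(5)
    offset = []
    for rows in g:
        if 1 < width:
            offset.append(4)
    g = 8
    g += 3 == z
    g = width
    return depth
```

9

Transformed code:
def compute(depth, z):
    if z == width:
        depth = z * 10
    else:
        width = width - log(11)
    depth = 17 // g
    g = g + 32
    process(5)
    offset = [4 for rows in g if 1 < width]
    g = 8
    g = g + (3 == z)
    g = width
    return depth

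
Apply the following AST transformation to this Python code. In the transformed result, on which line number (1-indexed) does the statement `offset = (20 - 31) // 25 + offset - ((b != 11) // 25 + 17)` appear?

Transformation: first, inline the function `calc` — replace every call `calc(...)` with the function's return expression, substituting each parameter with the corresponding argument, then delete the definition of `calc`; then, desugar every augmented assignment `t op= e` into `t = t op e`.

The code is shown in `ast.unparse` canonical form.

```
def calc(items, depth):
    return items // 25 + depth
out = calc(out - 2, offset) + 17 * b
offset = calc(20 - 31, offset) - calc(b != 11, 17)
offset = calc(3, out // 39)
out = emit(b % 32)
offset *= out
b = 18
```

2

Transformed code:
out = (out - 2) // 25 + offset + 17 * b
offset = (20 - 31) // 25 + offset - ((b != 11) // 25 + 17)
offset = 3 // 25 + out // 39
out = emit(b % 32)
offset = offset * out
b = 18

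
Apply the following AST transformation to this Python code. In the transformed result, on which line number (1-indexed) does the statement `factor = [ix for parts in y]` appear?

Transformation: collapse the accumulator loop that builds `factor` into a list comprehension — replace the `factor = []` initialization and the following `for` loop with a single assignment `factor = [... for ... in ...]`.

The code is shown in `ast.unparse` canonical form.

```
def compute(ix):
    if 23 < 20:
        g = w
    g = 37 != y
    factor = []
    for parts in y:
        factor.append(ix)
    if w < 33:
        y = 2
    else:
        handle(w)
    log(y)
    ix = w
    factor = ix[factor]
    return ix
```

Transformed code:
def compute(ix):
    if 23 < 20:
        g = w
    g = 37 != y
    factor = [ix for parts in y]
    if w < 33:
        y = 2
    else:
        handle(w)
    log(y)
    ix = w
    factor = ix[factor]
    return ix

5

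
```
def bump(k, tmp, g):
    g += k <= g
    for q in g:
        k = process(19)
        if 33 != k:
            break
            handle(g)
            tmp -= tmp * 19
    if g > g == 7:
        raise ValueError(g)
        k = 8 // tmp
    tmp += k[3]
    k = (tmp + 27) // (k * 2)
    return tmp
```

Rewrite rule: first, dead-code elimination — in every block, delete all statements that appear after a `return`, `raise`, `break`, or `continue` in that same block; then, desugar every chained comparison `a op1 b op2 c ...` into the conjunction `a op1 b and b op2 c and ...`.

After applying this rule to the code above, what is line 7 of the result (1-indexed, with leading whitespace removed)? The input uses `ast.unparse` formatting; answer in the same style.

if g > g and g == 7:

Transformed code:
def bump(k, tmp, g):
    g += k <= g
    for q in g:
        k = process(19)
        if 33 != k:
            break
    if g > g and g == 7:
        raise ValueError(g)
    tmp += k[3]
    k = (tmp + 27) // (k * 2)
    return tmp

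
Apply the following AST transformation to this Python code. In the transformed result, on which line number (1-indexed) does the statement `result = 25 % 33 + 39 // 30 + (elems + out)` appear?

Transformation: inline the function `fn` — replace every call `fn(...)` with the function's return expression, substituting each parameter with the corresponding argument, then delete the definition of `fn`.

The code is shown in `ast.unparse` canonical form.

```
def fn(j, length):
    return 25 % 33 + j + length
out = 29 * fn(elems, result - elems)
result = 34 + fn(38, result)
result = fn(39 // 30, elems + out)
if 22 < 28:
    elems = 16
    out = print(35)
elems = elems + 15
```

3

Transformed code:
out = 29 * (25 % 33 + elems + (result - elems))
result = 34 + (25 % 33 + 38 + result)
result = 25 % 33 + 39 // 30 + (elems + out)
if 22 < 28:
    elems = 16
    out = print(35)
elems = elems + 15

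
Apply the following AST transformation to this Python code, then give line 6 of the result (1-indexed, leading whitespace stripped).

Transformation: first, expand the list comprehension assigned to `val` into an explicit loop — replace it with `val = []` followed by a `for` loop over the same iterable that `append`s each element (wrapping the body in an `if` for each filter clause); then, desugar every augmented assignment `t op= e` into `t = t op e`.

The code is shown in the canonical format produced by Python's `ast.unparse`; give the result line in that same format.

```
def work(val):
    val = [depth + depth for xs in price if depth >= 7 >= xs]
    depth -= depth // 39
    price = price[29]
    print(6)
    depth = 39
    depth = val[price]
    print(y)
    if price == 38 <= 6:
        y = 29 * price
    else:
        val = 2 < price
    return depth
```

Transformed code:
def work(val):
    val = []
    for xs in price:
        if depth >= 7 >= xs:
            val.append(depth + depth)
    depth = depth - depth // 39
    price = price[29]
    print(6)
    depth = 39
    depth = val[price]
    print(y)
    if price == 38 <= 6:
        y = 29 * price
    else:
        val = 2 < price
    return depth

depth = depth - depth // 39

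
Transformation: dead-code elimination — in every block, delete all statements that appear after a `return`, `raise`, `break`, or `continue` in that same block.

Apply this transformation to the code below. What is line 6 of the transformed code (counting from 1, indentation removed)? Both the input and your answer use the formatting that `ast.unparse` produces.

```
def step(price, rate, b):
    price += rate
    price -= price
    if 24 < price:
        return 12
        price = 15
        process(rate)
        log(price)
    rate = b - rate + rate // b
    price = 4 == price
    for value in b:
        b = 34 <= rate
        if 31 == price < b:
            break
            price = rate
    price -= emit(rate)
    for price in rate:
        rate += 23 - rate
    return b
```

rate = b - rate + rate // b

Transformed code:
def step(price, rate, b):
    price += rate
    price -= price
    if 24 < price:
        return 12
    rate = b - rate + rate // b
    price = 4 == price
    for value in b:
        b = 34 <= rate
        if 31 == price < b:
            break
    price -= emit(rate)
    for price in rate:
        rate += 23 - rate
    return b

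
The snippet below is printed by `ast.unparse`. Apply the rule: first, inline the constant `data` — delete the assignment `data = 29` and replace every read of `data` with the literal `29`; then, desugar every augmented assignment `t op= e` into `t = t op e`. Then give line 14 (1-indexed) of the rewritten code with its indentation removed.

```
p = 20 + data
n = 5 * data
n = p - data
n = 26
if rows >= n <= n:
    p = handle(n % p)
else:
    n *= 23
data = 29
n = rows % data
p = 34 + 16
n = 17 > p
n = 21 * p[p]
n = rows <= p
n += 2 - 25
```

n = n + (2 - 25)

Transformed code:
p = 20 + 29
n = 5 * 29
n = p - 29
n = 26
if rows >= n <= n:
    p = handle(n % p)
else:
    n = n * 23
n = rows % 29
p = 34 + 16
n = 17 > p
n = 21 * p[p]
n = rows <= p
n = n + (2 - 25)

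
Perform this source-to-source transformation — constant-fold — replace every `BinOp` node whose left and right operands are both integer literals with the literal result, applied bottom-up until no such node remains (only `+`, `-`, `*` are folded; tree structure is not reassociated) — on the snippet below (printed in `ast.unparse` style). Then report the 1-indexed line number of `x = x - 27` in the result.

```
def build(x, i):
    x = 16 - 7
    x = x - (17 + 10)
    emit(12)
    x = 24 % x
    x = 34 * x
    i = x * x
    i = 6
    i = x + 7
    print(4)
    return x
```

Transformed code:
def build(x, i):
    x = 9
    x = x - 27
    emit(12)
    x = 24 % x
    x = 34 * x
    i = x * x
    i = 6
    i = x + 7
    print(4)
    return x

3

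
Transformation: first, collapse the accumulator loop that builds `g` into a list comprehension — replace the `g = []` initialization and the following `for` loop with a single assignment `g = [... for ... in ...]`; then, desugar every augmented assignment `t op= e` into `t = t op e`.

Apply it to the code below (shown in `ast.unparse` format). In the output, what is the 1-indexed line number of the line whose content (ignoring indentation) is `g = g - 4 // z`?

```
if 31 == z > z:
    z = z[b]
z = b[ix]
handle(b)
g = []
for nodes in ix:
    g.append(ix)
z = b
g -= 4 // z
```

Transformed code:
if 31 == z > z:
    z = z[b]
z = b[ix]
handle(b)
g = [ix for nodes in ix]
z = b
g = g - 4 // z

7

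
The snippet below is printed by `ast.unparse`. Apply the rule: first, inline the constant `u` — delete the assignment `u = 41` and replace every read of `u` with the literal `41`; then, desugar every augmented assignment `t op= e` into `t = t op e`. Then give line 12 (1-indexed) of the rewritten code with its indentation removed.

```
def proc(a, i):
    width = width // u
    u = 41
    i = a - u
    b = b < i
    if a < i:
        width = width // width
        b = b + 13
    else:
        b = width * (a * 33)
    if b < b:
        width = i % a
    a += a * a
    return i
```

Transformed code:
def proc(a, i):
    width = width // 41
    i = a - 41
    b = b < i
    if a < i:
        width = width // width
        b = b + 13
    else:
        b = width * (a * 33)
    if b < b:
        width = i % a
    a = a + a * a
    return i

a = a + a * a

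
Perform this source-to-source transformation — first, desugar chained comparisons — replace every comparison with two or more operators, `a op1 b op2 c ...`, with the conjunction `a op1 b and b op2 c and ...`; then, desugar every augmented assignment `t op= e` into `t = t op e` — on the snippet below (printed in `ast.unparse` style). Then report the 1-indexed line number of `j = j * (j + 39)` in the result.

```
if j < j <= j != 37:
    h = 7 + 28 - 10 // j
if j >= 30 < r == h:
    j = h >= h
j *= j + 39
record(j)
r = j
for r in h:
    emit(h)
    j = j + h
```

5

Transformed code:
if j < j and j <= j and (j != 37):
    h = 7 + 28 - 10 // j
if j >= 30 and 30 < r and (r == h):
    j = h >= h
j = j * (j + 39)
record(j)
r = j
for r in h:
    emit(h)
    j = j + h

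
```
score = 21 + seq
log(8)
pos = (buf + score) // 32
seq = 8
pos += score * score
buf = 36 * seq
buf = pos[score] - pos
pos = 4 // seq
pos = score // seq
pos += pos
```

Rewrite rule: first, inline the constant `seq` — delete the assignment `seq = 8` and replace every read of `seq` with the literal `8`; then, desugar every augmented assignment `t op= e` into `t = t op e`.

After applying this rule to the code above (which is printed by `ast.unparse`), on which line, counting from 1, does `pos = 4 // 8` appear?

7

Transformed code:
score = 21 + 8
log(8)
pos = (buf + score) // 32
pos = pos + score * score
buf = 36 * 8
buf = pos[score] - pos
pos = 4 // 8
pos = score // 8
pos = pos + pos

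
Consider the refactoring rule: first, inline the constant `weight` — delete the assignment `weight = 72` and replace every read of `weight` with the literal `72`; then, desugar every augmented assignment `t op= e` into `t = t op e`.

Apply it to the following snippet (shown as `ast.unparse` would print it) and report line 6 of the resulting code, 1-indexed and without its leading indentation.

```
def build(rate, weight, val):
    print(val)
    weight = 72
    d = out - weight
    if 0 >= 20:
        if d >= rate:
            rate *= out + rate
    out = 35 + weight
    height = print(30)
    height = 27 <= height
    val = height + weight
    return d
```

Transformed code:
def build(rate, weight, val):
    print(val)
    d = out - 72
    if 0 >= 20:
        if d >= rate:
            rate = rate * (out + rate)
    out = 35 + 72
    height = print(30)
    height = 27 <= height
    val = height + 72
    return d

rate = rate * (out + rate)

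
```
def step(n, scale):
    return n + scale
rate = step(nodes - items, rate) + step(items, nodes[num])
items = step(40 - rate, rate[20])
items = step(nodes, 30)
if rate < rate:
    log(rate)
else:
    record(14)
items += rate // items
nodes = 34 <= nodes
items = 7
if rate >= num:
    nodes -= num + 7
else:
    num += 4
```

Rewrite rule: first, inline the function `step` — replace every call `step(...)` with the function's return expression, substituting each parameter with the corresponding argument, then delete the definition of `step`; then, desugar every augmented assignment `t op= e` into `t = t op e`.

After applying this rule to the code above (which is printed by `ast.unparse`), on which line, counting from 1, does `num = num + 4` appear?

14

Transformed code:
rate = nodes - items + rate + (items + nodes[num])
items = 40 - rate + rate[20]
items = nodes + 30
if rate < rate:
    log(rate)
else:
    record(14)
items = items + rate // items
nodes = 34 <= nodes
items = 7
if rate >= num:
    nodes = nodes - (num + 7)
else:
    num = num + 4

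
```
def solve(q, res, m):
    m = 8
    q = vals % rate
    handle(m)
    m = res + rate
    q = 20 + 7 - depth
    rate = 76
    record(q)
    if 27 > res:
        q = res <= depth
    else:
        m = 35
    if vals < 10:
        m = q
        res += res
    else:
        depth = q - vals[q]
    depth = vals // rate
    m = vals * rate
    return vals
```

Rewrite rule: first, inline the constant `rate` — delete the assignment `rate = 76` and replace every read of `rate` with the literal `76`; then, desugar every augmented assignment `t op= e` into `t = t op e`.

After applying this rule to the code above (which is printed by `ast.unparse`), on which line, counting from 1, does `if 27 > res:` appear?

Transformed code:
def solve(q, res, m):
    m = 8
    q = vals % 76
    handle(m)
    m = res + 76
    q = 20 + 7 - depth
    record(q)
    if 27 > res:
        q = res <= depth
    else:
        m = 35
    if vals < 10:
        m = q
        res = res + res
    else:
        depth = q - vals[q]
    depth = vals // 76
    m = vals * 76
    return vals

8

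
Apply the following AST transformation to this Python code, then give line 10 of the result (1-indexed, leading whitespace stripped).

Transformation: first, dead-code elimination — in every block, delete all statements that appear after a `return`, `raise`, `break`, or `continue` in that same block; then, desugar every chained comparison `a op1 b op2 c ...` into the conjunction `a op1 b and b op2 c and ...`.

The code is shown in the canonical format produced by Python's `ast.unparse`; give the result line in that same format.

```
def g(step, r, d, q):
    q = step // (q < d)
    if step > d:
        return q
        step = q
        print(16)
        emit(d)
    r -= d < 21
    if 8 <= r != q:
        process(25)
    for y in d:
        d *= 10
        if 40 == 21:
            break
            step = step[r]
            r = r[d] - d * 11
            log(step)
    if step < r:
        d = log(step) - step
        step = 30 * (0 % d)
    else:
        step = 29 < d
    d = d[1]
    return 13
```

Transformed code:
def g(step, r, d, q):
    q = step // (q < d)
    if step > d:
        return q
    r -= d < 21
    if 8 <= r and r != q:
        process(25)
    for y in d:
        d *= 10
        if 40 == 21:
            break
    if step < r:
        d = log(step) - step
        step = 30 * (0 % d)
    else:
        step = 29 < d
    d = d[1]
    return 13

if 40 == 21:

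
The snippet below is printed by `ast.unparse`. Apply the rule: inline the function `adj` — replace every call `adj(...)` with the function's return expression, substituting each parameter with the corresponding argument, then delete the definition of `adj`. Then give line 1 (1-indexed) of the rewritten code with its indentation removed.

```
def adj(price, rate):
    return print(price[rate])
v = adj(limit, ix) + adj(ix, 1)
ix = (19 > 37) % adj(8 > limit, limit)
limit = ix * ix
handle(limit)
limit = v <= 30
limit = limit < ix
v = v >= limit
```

v = print(limit[ix]) + print(ix[1])

Transformed code:
v = print(limit[ix]) + print(ix[1])
ix = (19 > 37) % print((8 > limit)[limit])
limit = ix * ix
handle(limit)
limit = v <= 30
limit = limit < ix
v = v >= limit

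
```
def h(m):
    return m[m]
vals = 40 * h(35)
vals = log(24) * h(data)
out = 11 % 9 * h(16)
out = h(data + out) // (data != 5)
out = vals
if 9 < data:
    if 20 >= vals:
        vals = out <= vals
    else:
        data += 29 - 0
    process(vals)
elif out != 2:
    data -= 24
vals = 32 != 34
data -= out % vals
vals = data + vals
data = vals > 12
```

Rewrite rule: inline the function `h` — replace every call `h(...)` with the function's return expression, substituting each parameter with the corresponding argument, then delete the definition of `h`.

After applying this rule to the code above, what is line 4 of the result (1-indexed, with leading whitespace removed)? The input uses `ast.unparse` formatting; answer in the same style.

out = (data + out)[data + out] // (data != 5)

Transformed code:
vals = 40 * 35[35]
vals = log(24) * data[data]
out = 11 % 9 * 16[16]
out = (data + out)[data + out] // (data != 5)
out = vals
if 9 < data:
    if 20 >= vals:
        vals = out <= vals
    else:
        data += 29 - 0
    process(vals)
elif out != 2:
    data -= 24
vals = 32 != 34
data -= out % vals
vals = data + vals
data = vals > 12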